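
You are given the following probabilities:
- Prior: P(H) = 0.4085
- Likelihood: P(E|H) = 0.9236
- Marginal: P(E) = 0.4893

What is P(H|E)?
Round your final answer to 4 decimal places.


Using Bayes' theorem:

P(H|E) = P(E|H) × P(H) / P(E)
       = 0.9236 × 0.4085 / 0.4893
       = 0.37729060 / 0.4893
       = 0.7711

The evidence strengthens our belief in H.
Prior: 0.4085 → Posterior: 0.7711


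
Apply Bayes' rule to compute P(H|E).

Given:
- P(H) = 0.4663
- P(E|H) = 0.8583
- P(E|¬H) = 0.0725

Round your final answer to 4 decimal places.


Bayes' theorem: P(H|E) = P(E|H) × P(H) / P(E)

Step 1: Calculate P(E) using law of total probability
P(E) = P(E|H)P(H) + P(E|¬H)P(¬H)
     = 0.8583 × 0.4663 + 0.0725 × 0.5337
     = 0.40022529 + 0.03869325
     = 0.43891854

Step 2: Apply Bayes' theorem
P(H|E) = P(E|H) × P(H) / P(E)
       = 0.40022529 / 0.43891854
       = 0.9118


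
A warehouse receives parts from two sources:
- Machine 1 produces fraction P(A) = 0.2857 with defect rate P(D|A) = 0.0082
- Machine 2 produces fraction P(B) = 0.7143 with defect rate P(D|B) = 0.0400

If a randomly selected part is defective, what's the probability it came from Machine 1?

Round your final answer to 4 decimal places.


Let A = from Machine 1, D = defective

Given:
- P(A) = 0.2857, P(B) = 0.7143
- P(D|A) = 0.0082, P(D|B) = 0.0400

Step 1: Find P(D)
P(D) = P(D|A)P(A) + P(D|B)P(B)
     = 0.0082 × 0.2857 + 0.0400 × 0.7143
     = 0.00234274 + 0.02857200
     = 0.03091474

Step 2: Apply Bayes' theorem
P(A|D) = P(D|A)P(A) / P(D)
       = 0.00234274 / 0.03091474
       = 0.0758


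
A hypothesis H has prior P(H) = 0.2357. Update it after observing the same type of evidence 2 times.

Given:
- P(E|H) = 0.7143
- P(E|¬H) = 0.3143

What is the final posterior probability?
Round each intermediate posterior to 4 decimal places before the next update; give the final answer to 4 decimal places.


Sequential Bayesian updating:

Initial prior: P(H) = 0.2357

Update 1:
  P(E) = 0.7143 × 0.2357 + 0.3143 × 0.7643 = 0.16836051 + 0.24021949 = 0.40858000
  P(H|E) = 0.16836051 / 0.40858000 = 0.4121

Update 2:
  P(E) = 0.7143 × 0.4121 + 0.3143 × 0.5879 = 0.29436303 + 0.18477697 = 0.47914000
  P(H|E) = 0.29436303 / 0.47914000 = 0.6144

Final posterior: 0.6144


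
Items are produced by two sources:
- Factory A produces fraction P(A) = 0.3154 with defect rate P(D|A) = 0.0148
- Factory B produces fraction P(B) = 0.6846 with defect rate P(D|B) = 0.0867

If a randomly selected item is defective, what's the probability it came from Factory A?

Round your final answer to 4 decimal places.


Let A = from Factory A, D = defective

Given:
- P(A) = 0.3154, P(B) = 0.6846
- P(D|A) = 0.0148, P(D|B) = 0.0867

Step 1: Find P(D)
P(D) = P(D|A)P(A) + P(D|B)P(B)
     = 0.0148 × 0.3154 + 0.0867 × 0.6846
     = 0.00466792 + 0.05935482
     = 0.06402274

Step 2: Apply Bayes' theorem
P(A|D) = P(D|A)P(A) / P(D)
       = 0.00466792 / 0.06402274
       = 0.0729


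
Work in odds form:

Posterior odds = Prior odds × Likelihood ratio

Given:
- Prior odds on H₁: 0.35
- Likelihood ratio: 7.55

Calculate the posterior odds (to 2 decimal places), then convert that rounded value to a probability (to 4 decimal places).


Step 1: Calculate posterior odds
Posterior odds = Prior odds × LR
               = 0.35 × 7.55
               = 2.64

Step 2: Convert to probability
P(H₁|E) = Posterior odds / (1 + Posterior odds)
       = 2.64 / (1 + 2.64)
       = 2.64 / 3.64
       = 0.7253

The evidence increased P(H₁) from 0.2593 to 0.7253.


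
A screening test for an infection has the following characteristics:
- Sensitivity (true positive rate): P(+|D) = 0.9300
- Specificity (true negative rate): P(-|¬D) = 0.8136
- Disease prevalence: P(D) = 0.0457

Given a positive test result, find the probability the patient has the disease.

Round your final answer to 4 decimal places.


Let D = has disease, + = positive test

Given:
- P(D) = 0.0457 (prevalence)
- P(+|D) = 0.9300 (sensitivity)
- P(-|¬D) = 0.8136 (specificity)
- P(+|¬D) = 0.1864 (false positive rate = 1 - specificity)

Step 1: Find P(+)
P(+) = P(+|D)P(D) + P(+|¬D)P(¬D)
     = 0.9300 × 0.0457 + 0.1864 × 0.9543
     = 0.04250100 + 0.17788152
     = 0.22038252

Step 2: Apply Bayes' theorem for P(D|+)
P(D|+) = P(+|D)P(D) / P(+)
       = 0.04250100 / 0.22038252
       = 0.1929


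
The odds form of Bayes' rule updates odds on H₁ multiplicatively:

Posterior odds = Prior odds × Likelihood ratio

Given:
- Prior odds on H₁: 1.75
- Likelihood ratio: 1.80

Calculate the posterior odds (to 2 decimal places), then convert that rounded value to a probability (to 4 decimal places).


Step 1: Calculate posterior odds
Posterior odds = Prior odds × LR
               = 1.75 × 1.80
               = 3.15

Step 2: Convert to probability
P(H₁|E) = Posterior odds / (1 + Posterior odds)
       = 3.15 / (1 + 3.15)
       = 3.15 / 4.15
       = 0.7590

The evidence increased P(H₁) from 0.6364 to 0.7590.


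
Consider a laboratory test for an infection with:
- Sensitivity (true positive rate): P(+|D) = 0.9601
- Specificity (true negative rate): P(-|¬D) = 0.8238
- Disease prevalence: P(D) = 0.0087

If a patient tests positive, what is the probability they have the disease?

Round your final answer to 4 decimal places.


Let D = has disease, + = positive test

Given:
- P(D) = 0.0087 (prevalence)
- P(+|D) = 0.9601 (sensitivity)
- P(-|¬D) = 0.8238 (specificity)
- P(+|¬D) = 0.1762 (false positive rate = 1 - specificity)

Step 1: Find P(+)
P(+) = P(+|D)P(D) + P(+|¬D)P(¬D)
     = 0.9601 × 0.0087 + 0.1762 × 0.9913
     = 0.00835287 + 0.17466706
     = 0.18301993

Step 2: Apply Bayes' theorem for P(D|+)
P(D|+) = P(+|D)P(D) / P(+)
       = 0.00835287 / 0.18301993
       = 0.0456


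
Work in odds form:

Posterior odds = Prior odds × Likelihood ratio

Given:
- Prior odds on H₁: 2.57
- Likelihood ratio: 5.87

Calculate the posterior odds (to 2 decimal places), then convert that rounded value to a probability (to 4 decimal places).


Step 1: Calculate posterior odds
Posterior odds = Prior odds × LR
               = 2.57 × 5.87
               = 15.09

Step 2: Convert to probability
P(H₁|E) = Posterior odds / (1 + Posterior odds)
       = 15.09 / (1 + 15.09)
       = 15.09 / 16.09
       = 0.9378

The evidence increased P(H₁) from 0.7199 to 0.9378.


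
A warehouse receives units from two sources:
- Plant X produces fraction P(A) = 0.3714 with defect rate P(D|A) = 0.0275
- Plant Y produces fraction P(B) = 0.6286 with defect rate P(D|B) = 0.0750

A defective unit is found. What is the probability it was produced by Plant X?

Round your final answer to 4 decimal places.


Let A = from Plant X, D = defective

Given:
- P(A) = 0.3714, P(B) = 0.6286
- P(D|A) = 0.0275, P(D|B) = 0.0750

Step 1: Find P(D)
P(D) = P(D|A)P(A) + P(D|B)P(B)
     = 0.0275 × 0.3714 + 0.0750 × 0.6286
     = 0.01021350 + 0.04714500
     = 0.05735850

Step 2: Apply Bayes' theorem
P(A|D) = P(D|A)P(A) / P(D)
       = 0.01021350 / 0.05735850
       = 0.1781


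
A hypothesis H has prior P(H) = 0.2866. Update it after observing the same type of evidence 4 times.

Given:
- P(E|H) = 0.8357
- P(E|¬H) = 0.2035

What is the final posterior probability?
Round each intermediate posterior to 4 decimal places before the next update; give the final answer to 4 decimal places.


Sequential Bayesian updating:

Initial prior: P(H) = 0.2866

Update 1:
  P(E) = 0.8357 × 0.2866 + 0.2035 × 0.7134 = 0.23951162 + 0.14517690 = 0.38468852
  P(H|E) = 0.23951162 / 0.38468852 = 0.6226

Update 2:
  P(E) = 0.8357 × 0.6226 + 0.2035 × 0.3774 = 0.52030682 + 0.07680090 = 0.59710772
  P(H|E) = 0.52030682 / 0.59710772 = 0.8714

Update 3:
  P(E) = 0.8357 × 0.8714 + 0.2035 × 0.1286 = 0.72822898 + 0.02617010 = 0.75439908
  P(H|E) = 0.72822898 / 0.75439908 = 0.9653

Update 4:
  P(E) = 0.8357 × 0.9653 + 0.2035 × 0.0347 = 0.80670121 + 0.00706145 = 0.81376266
  P(H|E) = 0.80670121 / 0.81376266 = 0.9913

Final posterior: 0.9913


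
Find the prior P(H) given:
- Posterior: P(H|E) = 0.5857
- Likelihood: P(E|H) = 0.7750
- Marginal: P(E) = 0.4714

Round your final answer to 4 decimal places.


From Bayes' theorem: P(H|E) = P(E|H) × P(H) / P(E)

Rearranging for P(H):
P(H) = P(H|E) × P(E) / P(E|H)
     = 0.5857 × 0.4714 / 0.7750
     = 0.27609898 / 0.7750
     = 0.3563


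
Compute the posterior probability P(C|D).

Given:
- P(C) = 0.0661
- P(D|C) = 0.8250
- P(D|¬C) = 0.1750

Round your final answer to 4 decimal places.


Bayes' theorem: P(C|D) = P(D|C) × P(C) / P(D)

Step 1: Calculate P(D) using law of total probability
P(D) = P(D|C)P(C) + P(D|¬C)P(¬C)
     = 0.8250 × 0.0661 + 0.1750 × 0.9339
     = 0.05453250 + 0.16343250
     = 0.21796500

Step 2: Apply Bayes' theorem
P(C|D) = P(D|C) × P(C) / P(D)
       = 0.05453250 / 0.21796500
       = 0.2502


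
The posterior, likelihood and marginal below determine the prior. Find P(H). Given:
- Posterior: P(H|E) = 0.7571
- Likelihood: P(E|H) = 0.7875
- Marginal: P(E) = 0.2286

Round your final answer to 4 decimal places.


From Bayes' theorem: P(H|E) = P(E|H) × P(H) / P(E)

Rearranging for P(H):
P(H) = P(H|E) × P(E) / P(E|H)
     = 0.7571 × 0.2286 / 0.7875
     = 0.17307306 / 0.7875
     = 0.2198


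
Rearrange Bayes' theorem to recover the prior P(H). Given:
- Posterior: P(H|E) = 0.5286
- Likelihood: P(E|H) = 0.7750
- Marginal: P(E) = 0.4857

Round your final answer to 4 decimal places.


From Bayes' theorem: P(H|E) = P(E|H) × P(H) / P(E)

Rearranging for P(H):
P(H) = P(H|E) × P(E) / P(E|H)
     = 0.5286 × 0.4857 / 0.7750
     = 0.25674102 / 0.7750
     = 0.3313


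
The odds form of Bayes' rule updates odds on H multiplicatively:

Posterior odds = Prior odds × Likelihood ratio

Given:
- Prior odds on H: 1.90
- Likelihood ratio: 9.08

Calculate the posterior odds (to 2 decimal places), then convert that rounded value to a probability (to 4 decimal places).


Step 1: Calculate posterior odds
Posterior odds = Prior odds × LR
               = 1.90 × 9.08
               = 17.25

Step 2: Convert to probability
P(H|E) = Posterior odds / (1 + Posterior odds)
       = 17.25 / (1 + 17.25)
       = 17.25 / 18.25
       = 0.9452

The evidence increased P(H) from 0.6552 to 0.9452.


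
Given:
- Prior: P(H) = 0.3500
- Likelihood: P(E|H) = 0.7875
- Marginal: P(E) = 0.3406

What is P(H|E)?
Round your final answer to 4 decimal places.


Using Bayes' theorem:

P(H|E) = P(E|H) × P(H) / P(E)
       = 0.7875 × 0.3500 / 0.3406
       = 0.27562500 / 0.3406
       = 0.8092

The evidence strengthens our belief in H.
Prior: 0.3500 → Posterior: 0.8092


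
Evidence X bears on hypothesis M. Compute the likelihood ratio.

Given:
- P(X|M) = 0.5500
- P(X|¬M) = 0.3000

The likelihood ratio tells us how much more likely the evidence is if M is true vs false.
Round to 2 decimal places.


Likelihood Ratio (LR) = P(X|M) / P(X|¬M)

LR = 0.5500 / 0.3000
   = 1.83

The evidence is 1.83 times more likely if M is true than if M is false.
LR > 1, so observing X raises the odds in favor of M.


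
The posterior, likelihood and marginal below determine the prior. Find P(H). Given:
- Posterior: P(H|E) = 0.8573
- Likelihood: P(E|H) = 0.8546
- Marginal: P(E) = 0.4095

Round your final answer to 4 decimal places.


From Bayes' theorem: P(H|E) = P(E|H) × P(H) / P(E)

Rearranging for P(H):
P(H) = P(H|E) × P(E) / P(E|H)
     = 0.8573 × 0.4095 / 0.8546
     = 0.35106435 / 0.8546
     = 0.4108


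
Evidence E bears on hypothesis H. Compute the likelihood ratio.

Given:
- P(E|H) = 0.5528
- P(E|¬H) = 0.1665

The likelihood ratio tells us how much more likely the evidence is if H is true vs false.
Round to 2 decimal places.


Likelihood Ratio (LR) = P(E|H) / P(E|¬H)

LR = 0.5528 / 0.1665
   = 3.32

The evidence is 3.32 times more likely if H is true than if H is false.
Because LR exceeds 1, E is evidence for H.


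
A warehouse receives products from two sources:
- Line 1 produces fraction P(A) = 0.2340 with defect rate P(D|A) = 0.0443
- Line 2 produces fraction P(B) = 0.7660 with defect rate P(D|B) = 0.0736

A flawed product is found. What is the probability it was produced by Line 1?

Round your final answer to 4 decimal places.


Let A = from Line 1, D = flawed

Given:
- P(A) = 0.2340, P(B) = 0.7660
- P(D|A) = 0.0443, P(D|B) = 0.0736

Step 1: Find P(D)
P(D) = P(D|A)P(A) + P(D|B)P(B)
     = 0.0443 × 0.2340 + 0.0736 × 0.7660
     = 0.01036620 + 0.05637760
     = 0.06674380

Step 2: Apply Bayes' theorem
P(A|D) = P(D|A)P(A) / P(D)
       = 0.01036620 / 0.06674380
       = 0.1553


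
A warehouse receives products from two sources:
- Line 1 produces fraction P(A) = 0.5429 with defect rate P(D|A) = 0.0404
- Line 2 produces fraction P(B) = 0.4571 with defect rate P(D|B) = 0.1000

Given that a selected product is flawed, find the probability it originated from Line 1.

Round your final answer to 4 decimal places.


Let A = from Line 1, D = flawed

Given:
- P(A) = 0.5429, P(B) = 0.4571
- P(D|A) = 0.0404, P(D|B) = 0.1000

Step 1: Find P(D)
P(D) = P(D|A)P(A) + P(D|B)P(B)
     = 0.0404 × 0.5429 + 0.1000 × 0.4571
     = 0.02193316 + 0.04571000
     = 0.06764316

Step 2: Apply Bayes' theorem
P(A|D) = P(D|A)P(A) / P(D)
       = 0.02193316 / 0.06764316
       = 0.3242


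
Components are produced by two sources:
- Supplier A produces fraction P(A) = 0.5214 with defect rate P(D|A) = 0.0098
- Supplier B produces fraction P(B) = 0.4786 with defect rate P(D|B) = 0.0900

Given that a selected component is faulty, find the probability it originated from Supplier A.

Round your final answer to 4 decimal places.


Let A = from Supplier A, D = faulty

Given:
- P(A) = 0.5214, P(B) = 0.4786
- P(D|A) = 0.0098, P(D|B) = 0.0900

Step 1: Find P(D)
P(D) = P(D|A)P(A) + P(D|B)P(B)
     = 0.0098 × 0.5214 + 0.0900 × 0.4786
     = 0.00510972 + 0.04307400
     = 0.04818372

Step 2: Apply Bayes' theorem
P(A|D) = P(D|A)P(A) / P(D)
       = 0.00510972 / 0.04818372
       = 0.1060


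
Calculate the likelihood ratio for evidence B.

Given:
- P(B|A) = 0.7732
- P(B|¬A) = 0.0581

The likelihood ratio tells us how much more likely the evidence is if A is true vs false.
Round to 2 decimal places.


Likelihood Ratio (LR) = P(B|A) / P(B|¬A)

LR = 0.7732 / 0.0581
   = 13.31

The evidence is 13.31 times more likely if A is true than if A is false.
Since LR > 1, the evidence supports A over ¬A.


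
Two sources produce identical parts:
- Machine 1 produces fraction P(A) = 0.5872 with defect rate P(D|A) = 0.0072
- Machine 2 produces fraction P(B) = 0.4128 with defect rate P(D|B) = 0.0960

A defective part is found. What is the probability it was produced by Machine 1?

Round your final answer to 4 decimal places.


Let A = from Machine 1, D = defective

Given:
- P(A) = 0.5872, P(B) = 0.4128
- P(D|A) = 0.0072, P(D|B) = 0.0960

Step 1: Find P(D)
P(D) = P(D|A)P(A) + P(D|B)P(B)
     = 0.0072 × 0.5872 + 0.0960 × 0.4128
     = 0.00422784 + 0.03962880
     = 0.04385664

Step 2: Apply Bayes' theorem
P(A|D) = P(D|A)P(A) / P(D)
       = 0.00422784 / 0.04385664
       = 0.0964


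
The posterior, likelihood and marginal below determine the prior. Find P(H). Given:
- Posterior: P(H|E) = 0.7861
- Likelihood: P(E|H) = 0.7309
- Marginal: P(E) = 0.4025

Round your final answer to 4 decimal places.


From Bayes' theorem: P(H|E) = P(E|H) × P(H) / P(E)

Rearranging for P(H):
P(H) = P(H|E) × P(E) / P(E|H)
     = 0.7861 × 0.4025 / 0.7309
     = 0.31640525 / 0.7309
     = 0.4329


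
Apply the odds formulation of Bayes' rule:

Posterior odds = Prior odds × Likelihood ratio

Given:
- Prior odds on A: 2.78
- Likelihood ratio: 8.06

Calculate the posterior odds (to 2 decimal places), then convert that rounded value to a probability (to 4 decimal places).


Step 1: Calculate posterior odds
Posterior odds = Prior odds × LR
               = 2.78 × 8.06
               = 22.41

Step 2: Convert to probability
P(A|E) = Posterior odds / (1 + Posterior odds)
       = 22.41 / (1 + 22.41)
       = 22.41 / 23.41
       = 0.9573

The evidence increased P(A) from 0.7354 to 0.9573.


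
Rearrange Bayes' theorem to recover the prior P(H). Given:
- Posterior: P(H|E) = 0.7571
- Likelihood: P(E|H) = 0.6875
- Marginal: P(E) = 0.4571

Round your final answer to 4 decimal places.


From Bayes' theorem: P(H|E) = P(E|H) × P(H) / P(E)

Rearranging for P(H):
P(H) = P(H|E) × P(E) / P(E|H)
     = 0.7571 × 0.4571 / 0.6875
     = 0.34607041 / 0.6875
     = 0.5034


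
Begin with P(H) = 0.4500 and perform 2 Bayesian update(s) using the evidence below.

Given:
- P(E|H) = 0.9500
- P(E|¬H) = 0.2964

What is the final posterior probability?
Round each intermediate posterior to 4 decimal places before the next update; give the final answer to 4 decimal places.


Sequential Bayesian updating:

Initial prior: P(H) = 0.4500

Update 1:
  P(E) = 0.9500 × 0.4500 + 0.2964 × 0.5500 = 0.42750000 + 0.16302000 = 0.59052000
  P(H|E) = 0.42750000 / 0.59052000 = 0.7239

Update 2:
  P(E) = 0.9500 × 0.7239 + 0.2964 × 0.2761 = 0.68770500 + 0.08183604 = 0.76954104
  P(H|E) = 0.68770500 / 0.76954104 = 0.8937

Final posterior: 0.8937


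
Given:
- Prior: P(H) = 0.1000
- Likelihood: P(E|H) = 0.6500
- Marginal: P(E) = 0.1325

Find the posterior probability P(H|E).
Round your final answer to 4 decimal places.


Using Bayes' theorem:

P(H|E) = P(E|H) × P(H) / P(E)
       = 0.6500 × 0.1000 / 0.1325
       = 0.06500000 / 0.1325
       = 0.4906

The evidence strengthens our belief in H.
Prior: 0.1000 → Posterior: 0.4906


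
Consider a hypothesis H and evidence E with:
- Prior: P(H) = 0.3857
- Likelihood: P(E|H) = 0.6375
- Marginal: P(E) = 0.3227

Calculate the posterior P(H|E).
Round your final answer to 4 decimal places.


Using Bayes' theorem:

P(H|E) = P(E|H) × P(H) / P(E)
       = 0.6375 × 0.3857 / 0.3227
       = 0.24588375 / 0.3227
       = 0.7620

The evidence strengthens our belief in H.
Prior: 0.3857 → Posterior: 0.7620


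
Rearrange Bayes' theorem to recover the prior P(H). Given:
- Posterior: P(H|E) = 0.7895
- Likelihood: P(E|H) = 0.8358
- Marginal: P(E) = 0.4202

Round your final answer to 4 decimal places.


From Bayes' theorem: P(H|E) = P(E|H) × P(H) / P(E)

Rearranging for P(H):
P(H) = P(H|E) × P(E) / P(E|H)
     = 0.7895 × 0.4202 / 0.8358
     = 0.33174790 / 0.8358
     = 0.3969


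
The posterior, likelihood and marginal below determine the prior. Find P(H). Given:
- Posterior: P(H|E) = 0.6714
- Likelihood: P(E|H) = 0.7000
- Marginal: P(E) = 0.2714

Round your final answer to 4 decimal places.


From Bayes' theorem: P(H|E) = P(E|H) × P(H) / P(E)

Rearranging for P(H):
P(H) = P(H|E) × P(E) / P(E|H)
     = 0.6714 × 0.2714 / 0.7000
     = 0.18221796 / 0.7000
     = 0.2603


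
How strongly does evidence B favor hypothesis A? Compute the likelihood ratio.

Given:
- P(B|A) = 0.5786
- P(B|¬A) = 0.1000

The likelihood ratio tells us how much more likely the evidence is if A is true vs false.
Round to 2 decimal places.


Likelihood Ratio (LR) = P(B|A) / P(B|¬A)

LR = 0.5786 / 0.1000
   = 5.79

The evidence is 5.79 times more likely if A is true than if A is false.
Since LR > 1, the evidence supports A over ¬A.


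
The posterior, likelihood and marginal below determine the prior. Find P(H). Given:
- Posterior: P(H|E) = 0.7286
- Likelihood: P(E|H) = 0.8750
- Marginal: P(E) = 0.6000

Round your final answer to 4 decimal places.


From Bayes' theorem: P(H|E) = P(E|H) × P(H) / P(E)

Rearranging for P(H):
P(H) = P(H|E) × P(E) / P(E|H)
     = 0.7286 × 0.6000 / 0.8750
     = 0.43716000 / 0.8750
     = 0.4996


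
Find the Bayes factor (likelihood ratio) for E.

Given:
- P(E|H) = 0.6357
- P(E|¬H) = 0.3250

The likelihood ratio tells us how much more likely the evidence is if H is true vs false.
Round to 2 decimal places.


Likelihood Ratio (LR) = P(E|H) / P(E|¬H)

LR = 0.6357 / 0.3250
   = 1.96

The evidence is 1.96 times more likely if H is true than if H is false.
Because LR exceeds 1, E is evidence for H.


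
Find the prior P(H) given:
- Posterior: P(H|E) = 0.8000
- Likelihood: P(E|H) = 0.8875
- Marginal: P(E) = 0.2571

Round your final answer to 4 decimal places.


From Bayes' theorem: P(H|E) = P(E|H) × P(H) / P(E)

Rearranging for P(H):
P(H) = P(H|E) × P(E) / P(E|H)
     = 0.8000 × 0.2571 / 0.8875
     = 0.20568000 / 0.8875
     = 0.2318


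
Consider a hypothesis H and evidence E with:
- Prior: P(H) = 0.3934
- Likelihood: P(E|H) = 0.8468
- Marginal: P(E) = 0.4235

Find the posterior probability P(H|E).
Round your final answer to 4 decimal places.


Using Bayes' theorem:

P(H|E) = P(E|H) × P(H) / P(E)
       = 0.8468 × 0.3934 / 0.4235
       = 0.33313112 / 0.4235
       = 0.7866

The evidence strengthens our belief in H.
Prior: 0.3934 → Posterior: 0.7866


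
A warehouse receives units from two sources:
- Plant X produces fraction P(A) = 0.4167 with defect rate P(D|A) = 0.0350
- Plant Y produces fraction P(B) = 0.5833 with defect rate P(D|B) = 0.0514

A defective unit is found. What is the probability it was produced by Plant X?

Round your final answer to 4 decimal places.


Let A = from Plant X, D = defective

Given:
- P(A) = 0.4167, P(B) = 0.5833
- P(D|A) = 0.0350, P(D|B) = 0.0514

Step 1: Find P(D)
P(D) = P(D|A)P(A) + P(D|B)P(B)
     = 0.0350 × 0.4167 + 0.0514 × 0.5833
     = 0.01458450 + 0.02998162
     = 0.04456612

Step 2: Apply Bayes' theorem
P(A|D) = P(D|A)P(A) / P(D)
       = 0.01458450 / 0.04456612
       = 0.3273


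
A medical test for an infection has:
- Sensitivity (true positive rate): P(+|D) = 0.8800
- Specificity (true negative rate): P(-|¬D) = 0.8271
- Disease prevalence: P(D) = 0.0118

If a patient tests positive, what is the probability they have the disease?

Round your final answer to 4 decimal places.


Let D = has disease, + = positive test

Given:
- P(D) = 0.0118 (prevalence)
- P(+|D) = 0.8800 (sensitivity)
- P(-|¬D) = 0.8271 (specificity)
- P(+|¬D) = 0.1729 (false positive rate = 1 - specificity)

Step 1: Find P(+)
P(+) = P(+|D)P(D) + P(+|¬D)P(¬D)
     = 0.8800 × 0.0118 + 0.1729 × 0.9882
     = 0.01038400 + 0.17085978
     = 0.18124378

Step 2: Apply Bayes' theorem for P(D|+)
P(D|+) = P(+|D)P(D) / P(+)
       = 0.01038400 / 0.18124378
       = 0.0573


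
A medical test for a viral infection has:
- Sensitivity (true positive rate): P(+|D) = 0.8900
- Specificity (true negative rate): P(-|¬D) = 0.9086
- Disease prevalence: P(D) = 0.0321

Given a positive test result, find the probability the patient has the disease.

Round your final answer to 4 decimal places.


Let D = has disease, + = positive test

Given:
- P(D) = 0.0321 (prevalence)
- P(+|D) = 0.8900 (sensitivity)
- P(-|¬D) = 0.9086 (specificity)
- P(+|¬D) = 0.0914 (false positive rate = 1 - specificity)

Step 1: Find P(+)
P(+) = P(+|D)P(D) + P(+|¬D)P(¬D)
     = 0.8900 × 0.0321 + 0.0914 × 0.9679
     = 0.02856900 + 0.08846606
     = 0.11703506

Step 2: Apply Bayes' theorem for P(D|+)
P(D|+) = P(+|D)P(D) / P(+)
       = 0.02856900 / 0.11703506
       = 0.2441


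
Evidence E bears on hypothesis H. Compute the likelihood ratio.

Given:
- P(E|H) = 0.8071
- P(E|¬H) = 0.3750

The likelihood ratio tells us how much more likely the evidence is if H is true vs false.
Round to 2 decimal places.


Likelihood Ratio (LR) = P(E|H) / P(E|¬H)

LR = 0.8071 / 0.3750
   = 2.15

The evidence is 2.15 times more likely if H is true than if H is false.
LR > 1, so observing E raises the odds in favor of H.


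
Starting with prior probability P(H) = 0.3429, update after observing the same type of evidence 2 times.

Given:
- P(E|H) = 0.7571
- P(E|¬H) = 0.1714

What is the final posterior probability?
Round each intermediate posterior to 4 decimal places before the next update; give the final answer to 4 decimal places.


Sequential Bayesian updating:

Initial prior: P(H) = 0.3429

Update 1:
  P(E) = 0.7571 × 0.3429 + 0.1714 × 0.6571 = 0.25960959 + 0.11262694 = 0.37223653
  P(H|E) = 0.25960959 / 0.37223653 = 0.6974

Update 2:
  P(E) = 0.7571 × 0.6974 + 0.1714 × 0.3026 = 0.52800154 + 0.05186564 = 0.57986718
  P(H|E) = 0.52800154 / 0.57986718 = 0.9106

Final posterior: 0.9106


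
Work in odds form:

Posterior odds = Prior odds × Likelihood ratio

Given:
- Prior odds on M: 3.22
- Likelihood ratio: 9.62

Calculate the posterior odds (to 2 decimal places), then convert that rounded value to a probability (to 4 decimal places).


Step 1: Calculate posterior odds
Posterior odds = Prior odds × LR
               = 3.22 × 9.62
               = 30.98

Step 2: Convert to probability
P(M|E) = Posterior odds / (1 + Posterior odds)
       = 30.98 / (1 + 30.98)
       = 30.98 / 31.98
       = 0.9687

The evidence increased P(M) from 0.7630 to 0.9687.


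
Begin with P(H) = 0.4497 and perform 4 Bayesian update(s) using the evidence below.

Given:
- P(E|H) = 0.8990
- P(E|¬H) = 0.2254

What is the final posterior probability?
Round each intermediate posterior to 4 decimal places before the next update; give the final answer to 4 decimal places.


Sequential Bayesian updating:

Initial prior: P(H) = 0.4497

Update 1:
  P(E) = 0.8990 × 0.4497 + 0.2254 × 0.5503 = 0.40428030 + 0.12403762 = 0.52831792
  P(H|E) = 0.40428030 / 0.52831792 = 0.7652

Update 2:
  P(E) = 0.8990 × 0.7652 + 0.2254 × 0.2348 = 0.68791480 + 0.05292392 = 0.74083872
  P(H|E) = 0.68791480 / 0.74083872 = 0.9286

Update 3:
  P(E) = 0.8990 × 0.9286 + 0.2254 × 0.0714 = 0.83481140 + 0.01609356 = 0.85090496
  P(H|E) = 0.83481140 / 0.85090496 = 0.9811

Update 4:
  P(E) = 0.8990 × 0.9811 + 0.2254 × 0.0189 = 0.88200890 + 0.00426006 = 0.88626896
  P(H|E) = 0.88200890 / 0.88626896 = 0.9952

Final posterior: 0.9952


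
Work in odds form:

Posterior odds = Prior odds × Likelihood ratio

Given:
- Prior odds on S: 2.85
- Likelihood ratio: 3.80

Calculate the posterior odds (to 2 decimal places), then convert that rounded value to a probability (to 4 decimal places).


Step 1: Calculate posterior odds
Posterior odds = Prior odds × LR
               = 2.85 × 3.80
               = 10.83

Step 2: Convert to probability
P(S|E) = Posterior odds / (1 + Posterior odds)
       = 10.83 / (1 + 10.83)
       = 10.83 / 11.83
       = 0.9155

The evidence increased P(S) from 0.7403 to 0.9155.


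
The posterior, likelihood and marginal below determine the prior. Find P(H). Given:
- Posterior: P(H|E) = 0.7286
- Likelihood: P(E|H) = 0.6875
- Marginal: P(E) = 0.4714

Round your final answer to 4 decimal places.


From Bayes' theorem: P(H|E) = P(E|H) × P(H) / P(E)

Rearranging for P(H):
P(H) = P(H|E) × P(E) / P(E|H)
     = 0.7286 × 0.4714 / 0.6875
     = 0.34346204 / 0.6875
     = 0.4996


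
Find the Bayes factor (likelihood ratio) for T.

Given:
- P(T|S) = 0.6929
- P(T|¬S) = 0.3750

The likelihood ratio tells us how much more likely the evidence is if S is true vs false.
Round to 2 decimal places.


Likelihood Ratio (LR) = P(T|S) / P(T|¬S)

LR = 0.6929 / 0.3750
   = 1.85

The evidence is 1.85 times more likely if S is true than if S is false.
Because LR exceeds 1, T is evidence for S.


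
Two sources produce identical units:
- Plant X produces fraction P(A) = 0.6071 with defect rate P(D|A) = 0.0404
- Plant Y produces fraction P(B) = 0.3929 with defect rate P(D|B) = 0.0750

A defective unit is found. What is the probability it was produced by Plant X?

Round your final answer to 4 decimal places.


Let A = from Plant X, D = defective

Given:
- P(A) = 0.6071, P(B) = 0.3929
- P(D|A) = 0.0404, P(D|B) = 0.0750

Step 1: Find P(D)
P(D) = P(D|A)P(A) + P(D|B)P(B)
     = 0.0404 × 0.6071 + 0.0750 × 0.3929
     = 0.02452684 + 0.02946750
     = 0.05399434

Step 2: Apply Bayes' theorem
P(A|D) = P(D|A)P(A) / P(D)
       = 0.02452684 / 0.05399434
       = 0.4542


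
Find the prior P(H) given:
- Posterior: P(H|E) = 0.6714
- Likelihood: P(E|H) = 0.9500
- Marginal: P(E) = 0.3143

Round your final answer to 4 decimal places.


From Bayes' theorem: P(H|E) = P(E|H) × P(H) / P(E)

Rearranging for P(H):
P(H) = P(H|E) × P(E) / P(E|H)
     = 0.6714 × 0.3143 / 0.9500
     = 0.21102102 / 0.9500
     = 0.2221


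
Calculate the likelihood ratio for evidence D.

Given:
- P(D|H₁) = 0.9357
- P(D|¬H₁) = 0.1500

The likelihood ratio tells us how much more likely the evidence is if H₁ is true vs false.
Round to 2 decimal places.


Likelihood Ratio (LR) = P(D|H₁) / P(D|¬H₁)

LR = 0.9357 / 0.1500
   = 6.24

The evidence is 6.24 times more likely if H₁ is true than if H₁ is false.
LR > 1, so observing D raises the odds in favor of H₁.


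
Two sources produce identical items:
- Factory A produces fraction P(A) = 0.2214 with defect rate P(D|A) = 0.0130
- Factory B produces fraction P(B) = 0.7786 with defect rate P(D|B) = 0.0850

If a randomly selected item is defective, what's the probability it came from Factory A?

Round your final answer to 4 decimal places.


Let A = from Factory A, D = defective

Given:
- P(A) = 0.2214, P(B) = 0.7786
- P(D|A) = 0.0130, P(D|B) = 0.0850

Step 1: Find P(D)
P(D) = P(D|A)P(A) + P(D|B)P(B)
     = 0.0130 × 0.2214 + 0.0850 × 0.7786
     = 0.00287820 + 0.06618100
     = 0.06905920

Step 2: Apply Bayes' theorem
P(A|D) = P(D|A)P(A) / P(D)
       = 0.00287820 / 0.06905920
       = 0.0417


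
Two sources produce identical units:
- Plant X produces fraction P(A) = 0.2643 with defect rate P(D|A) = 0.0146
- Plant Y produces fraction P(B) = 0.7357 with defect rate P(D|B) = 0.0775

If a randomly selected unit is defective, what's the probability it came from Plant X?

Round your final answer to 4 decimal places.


Let A = from Plant X, D = defective

Given:
- P(A) = 0.2643, P(B) = 0.7357
- P(D|A) = 0.0146, P(D|B) = 0.0775

Step 1: Find P(D)
P(D) = P(D|A)P(A) + P(D|B)P(B)
     = 0.0146 × 0.2643 + 0.0775 × 0.7357
     = 0.00385878 + 0.05701675
     = 0.06087553

Step 2: Apply Bayes' theorem
P(A|D) = P(D|A)P(A) / P(D)
       = 0.00385878 / 0.06087553
       = 0.0634


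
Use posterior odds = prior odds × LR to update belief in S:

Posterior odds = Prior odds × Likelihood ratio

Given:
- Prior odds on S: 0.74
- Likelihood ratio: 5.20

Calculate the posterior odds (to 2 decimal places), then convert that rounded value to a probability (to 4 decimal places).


Step 1: Calculate posterior odds
Posterior odds = Prior odds × LR
               = 0.74 × 5.20
               = 3.85

Step 2: Convert to probability
P(S|E) = Posterior odds / (1 + Posterior odds)
       = 3.85 / (1 + 3.85)
       = 3.85 / 4.85
       = 0.7938

The evidence increased P(S) from 0.4253 to 0.7938.


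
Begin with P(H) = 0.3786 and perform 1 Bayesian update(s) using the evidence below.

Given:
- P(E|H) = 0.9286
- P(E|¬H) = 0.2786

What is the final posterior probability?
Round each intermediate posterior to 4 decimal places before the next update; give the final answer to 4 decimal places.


Sequential Bayesian updating:

Initial prior: P(H) = 0.3786

Update 1:
  P(E) = 0.9286 × 0.3786 + 0.2786 × 0.6214 = 0.35156796 + 0.17312204 = 0.52469000
  P(H|E) = 0.35156796 / 0.52469000 = 0.6700

Final posterior: 0.6700


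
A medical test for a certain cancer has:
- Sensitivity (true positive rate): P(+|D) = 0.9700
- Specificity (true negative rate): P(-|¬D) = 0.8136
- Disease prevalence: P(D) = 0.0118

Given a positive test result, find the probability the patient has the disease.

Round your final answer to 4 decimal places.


Let D = has disease, + = positive test

Given:
- P(D) = 0.0118 (prevalence)
- P(+|D) = 0.9700 (sensitivity)
- P(-|¬D) = 0.8136 (specificity)
- P(+|¬D) = 0.1864 (false positive rate = 1 - specificity)

Step 1: Find P(+)
P(+) = P(+|D)P(D) + P(+|¬D)P(¬D)
     = 0.9700 × 0.0118 + 0.1864 × 0.9882
     = 0.01144600 + 0.18420048
     = 0.19564648

Step 2: Apply Bayes' theorem for P(D|+)
P(D|+) = P(+|D)P(D) / P(+)
       = 0.01144600 / 0.19564648
       = 0.0585


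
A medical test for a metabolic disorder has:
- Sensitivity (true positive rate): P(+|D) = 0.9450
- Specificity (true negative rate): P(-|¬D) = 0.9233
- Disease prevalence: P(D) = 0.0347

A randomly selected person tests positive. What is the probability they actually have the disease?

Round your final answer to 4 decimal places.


Let D = has disease, + = positive test

Given:
- P(D) = 0.0347 (prevalence)
- P(+|D) = 0.9450 (sensitivity)
- P(-|¬D) = 0.9233 (specificity)
- P(+|¬D) = 0.0767 (false positive rate = 1 - specificity)

Step 1: Find P(+)
P(+) = P(+|D)P(D) + P(+|¬D)P(¬D)
     = 0.9450 × 0.0347 + 0.0767 × 0.9653
     = 0.03279150 + 0.07403851
     = 0.10683001

Step 2: Apply Bayes' theorem for P(D|+)
P(D|+) = P(+|D)P(D) / P(+)
       = 0.03279150 / 0.10683001
       = 0.3070


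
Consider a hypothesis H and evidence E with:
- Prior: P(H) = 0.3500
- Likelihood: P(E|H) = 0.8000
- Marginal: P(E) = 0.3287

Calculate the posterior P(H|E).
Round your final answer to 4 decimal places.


Using Bayes' theorem:

P(H|E) = P(E|H) × P(H) / P(E)
       = 0.8000 × 0.3500 / 0.3287
       = 0.28000000 / 0.3287
       = 0.8518

The evidence strengthens our belief in H.
Prior: 0.3500 → Posterior: 0.8518


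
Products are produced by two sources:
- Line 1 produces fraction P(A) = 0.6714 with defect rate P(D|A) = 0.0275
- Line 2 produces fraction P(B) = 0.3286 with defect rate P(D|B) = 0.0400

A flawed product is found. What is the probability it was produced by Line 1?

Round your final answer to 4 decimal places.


Let A = from Line 1, D = flawed

Given:
- P(A) = 0.6714, P(B) = 0.3286
- P(D|A) = 0.0275, P(D|B) = 0.0400

Step 1: Find P(D)
P(D) = P(D|A)P(A) + P(D|B)P(B)
     = 0.0275 × 0.6714 + 0.0400 × 0.3286
     = 0.01846350 + 0.01314400
     = 0.03160750

Step 2: Apply Bayes' theorem
P(A|D) = P(D|A)P(A) / P(D)
       = 0.01846350 / 0.03160750
       = 0.5841


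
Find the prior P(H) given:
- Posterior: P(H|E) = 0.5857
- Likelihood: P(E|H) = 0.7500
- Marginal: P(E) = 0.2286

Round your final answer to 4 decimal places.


From Bayes' theorem: P(H|E) = P(E|H) × P(H) / P(E)

Rearranging for P(H):
P(H) = P(H|E) × P(E) / P(E|H)
     = 0.5857 × 0.2286 / 0.7500
     = 0.13389102 / 0.7500
     = 0.1785


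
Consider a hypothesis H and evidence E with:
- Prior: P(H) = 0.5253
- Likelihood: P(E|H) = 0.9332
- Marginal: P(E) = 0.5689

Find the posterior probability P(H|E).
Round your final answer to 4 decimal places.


Using Bayes' theorem:

P(H|E) = P(E|H) × P(H) / P(E)
       = 0.9332 × 0.5253 / 0.5689
       = 0.49020996 / 0.5689
       = 0.8617

The evidence strengthens our belief in H.
Prior: 0.5253 → Posterior: 0.8617


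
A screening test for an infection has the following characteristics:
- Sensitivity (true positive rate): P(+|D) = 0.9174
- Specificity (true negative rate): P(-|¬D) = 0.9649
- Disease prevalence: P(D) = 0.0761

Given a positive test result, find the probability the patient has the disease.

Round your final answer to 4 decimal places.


Let D = has disease, + = positive test

Given:
- P(D) = 0.0761 (prevalence)
- P(+|D) = 0.9174 (sensitivity)
- P(-|¬D) = 0.9649 (specificity)
- P(+|¬D) = 0.0351 (false positive rate = 1 - specificity)

Step 1: Find P(+)
P(+) = P(+|D)P(D) + P(+|¬D)P(¬D)
     = 0.9174 × 0.0761 + 0.0351 × 0.9239
     = 0.06981414 + 0.03242889
     = 0.10224303

Step 2: Apply Bayes' theorem for P(D|+)
P(D|+) = P(+|D)P(D) / P(+)
       = 0.06981414 / 0.10224303
       = 0.6828


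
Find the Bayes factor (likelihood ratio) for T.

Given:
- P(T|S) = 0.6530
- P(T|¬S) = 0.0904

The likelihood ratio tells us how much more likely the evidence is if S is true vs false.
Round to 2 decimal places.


Likelihood Ratio (LR) = P(T|S) / P(T|¬S)

LR = 0.6530 / 0.0904
   = 7.22

The evidence is 7.22 times more likely if S is true than if S is false.
Because LR exceeds 1, T is evidence for S.


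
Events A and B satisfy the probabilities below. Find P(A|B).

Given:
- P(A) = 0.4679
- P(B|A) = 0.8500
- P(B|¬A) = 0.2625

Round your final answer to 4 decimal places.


Bayes' theorem: P(A|B) = P(B|A) × P(A) / P(B)

Step 1: Calculate P(B) using law of total probability
P(B) = P(B|A)P(A) + P(B|¬A)P(¬A)
     = 0.8500 × 0.4679 + 0.2625 × 0.5321
     = 0.39771500 + 0.13967625
     = 0.53739125

Step 2: Apply Bayes' theorem
P(A|B) = P(B|A) × P(A) / P(B)
       = 0.39771500 / 0.53739125
       = 0.7401


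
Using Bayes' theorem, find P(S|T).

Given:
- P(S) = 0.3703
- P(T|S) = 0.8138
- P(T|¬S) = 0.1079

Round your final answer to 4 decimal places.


Bayes' theorem: P(S|T) = P(T|S) × P(S) / P(T)

Step 1: Calculate P(T) using law of total probability
P(T) = P(T|S)P(S) + P(T|¬S)P(¬S)
     = 0.8138 × 0.3703 + 0.1079 × 0.6297
     = 0.30135014 + 0.06794463
     = 0.36929477

Step 2: Apply Bayes' theorem
P(S|T) = P(T|S) × P(S) / P(T)
       = 0.30135014 / 0.36929477
       = 0.8160


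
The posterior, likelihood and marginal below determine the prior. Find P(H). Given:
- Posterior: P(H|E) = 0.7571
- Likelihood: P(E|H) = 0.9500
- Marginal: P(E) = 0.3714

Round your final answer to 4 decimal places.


From Bayes' theorem: P(H|E) = P(E|H) × P(H) / P(E)

Rearranging for P(H):
P(H) = P(H|E) × P(E) / P(E|H)
     = 0.7571 × 0.3714 / 0.9500
     = 0.28118694 / 0.9500
     = 0.2960


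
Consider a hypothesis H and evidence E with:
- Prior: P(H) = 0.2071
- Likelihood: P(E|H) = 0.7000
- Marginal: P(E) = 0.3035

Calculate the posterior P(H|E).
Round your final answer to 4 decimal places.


Using Bayes' theorem:

P(H|E) = P(E|H) × P(H) / P(E)
       = 0.7000 × 0.2071 / 0.3035
       = 0.14497000 / 0.3035
       = 0.4777

The evidence strengthens our belief in H.
Prior: 0.2071 → Posterior: 0.4777


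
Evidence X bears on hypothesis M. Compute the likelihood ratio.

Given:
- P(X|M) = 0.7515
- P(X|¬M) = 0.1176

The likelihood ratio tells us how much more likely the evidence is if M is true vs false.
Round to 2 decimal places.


Likelihood Ratio (LR) = P(X|M) / P(X|¬M)

LR = 0.7515 / 0.1176
   = 6.39

The evidence is 6.39 times more likely if M is true than if M is false.
Because LR exceeds 1, X is evidence for M.


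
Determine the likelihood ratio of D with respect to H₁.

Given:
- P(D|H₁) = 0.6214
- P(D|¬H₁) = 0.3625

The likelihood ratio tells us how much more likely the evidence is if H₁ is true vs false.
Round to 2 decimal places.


Likelihood Ratio (LR) = P(D|H₁) / P(D|¬H₁)

LR = 0.6214 / 0.3625
   = 1.71

The evidence is 1.71 times more likely if H₁ is true than if H₁ is false.
Because LR exceeds 1, D is evidence for H₁.


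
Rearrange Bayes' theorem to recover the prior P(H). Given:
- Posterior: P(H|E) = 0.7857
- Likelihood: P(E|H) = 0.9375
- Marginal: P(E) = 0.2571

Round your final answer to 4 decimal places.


From Bayes' theorem: P(H|E) = P(E|H) × P(H) / P(E)

Rearranging for P(H):
P(H) = P(H|E) × P(E) / P(E|H)
     = 0.7857 × 0.2571 / 0.9375
     = 0.20200347 / 0.9375
     = 0.2155


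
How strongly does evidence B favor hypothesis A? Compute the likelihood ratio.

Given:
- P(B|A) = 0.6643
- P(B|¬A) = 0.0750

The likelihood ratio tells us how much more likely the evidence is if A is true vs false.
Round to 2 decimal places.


Likelihood Ratio (LR) = P(B|A) / P(B|¬A)

LR = 0.6643 / 0.0750
   = 8.86

The evidence is 8.86 times more likely if A is true than if A is false.
LR > 1, so observing B raises the odds in favor of A.


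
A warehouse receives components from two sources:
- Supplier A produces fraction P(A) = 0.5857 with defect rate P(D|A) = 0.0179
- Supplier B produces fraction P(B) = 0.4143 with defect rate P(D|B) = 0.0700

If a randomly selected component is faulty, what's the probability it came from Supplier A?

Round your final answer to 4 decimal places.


Let A = from Supplier A, D = faulty

Given:
- P(A) = 0.5857, P(B) = 0.4143
- P(D|A) = 0.0179, P(D|B) = 0.0700

Step 1: Find P(D)
P(D) = P(D|A)P(A) + P(D|B)P(B)
     = 0.0179 × 0.5857 + 0.0700 × 0.4143
     = 0.01048403 + 0.02900100
     = 0.03948503

Step 2: Apply Bayes' theorem
P(A|D) = P(D|A)P(A) / P(D)
       = 0.01048403 / 0.03948503
       = 0.2655


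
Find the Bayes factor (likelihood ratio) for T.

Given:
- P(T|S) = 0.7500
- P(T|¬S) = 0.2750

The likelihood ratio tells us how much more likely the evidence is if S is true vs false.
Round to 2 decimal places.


Likelihood Ratio (LR) = P(T|S) / P(T|¬S)

LR = 0.7500 / 0.2750
   = 2.73

The evidence is 2.73 times more likely if S is true than if S is false.
Because LR exceeds 1, T is evidence for S.
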